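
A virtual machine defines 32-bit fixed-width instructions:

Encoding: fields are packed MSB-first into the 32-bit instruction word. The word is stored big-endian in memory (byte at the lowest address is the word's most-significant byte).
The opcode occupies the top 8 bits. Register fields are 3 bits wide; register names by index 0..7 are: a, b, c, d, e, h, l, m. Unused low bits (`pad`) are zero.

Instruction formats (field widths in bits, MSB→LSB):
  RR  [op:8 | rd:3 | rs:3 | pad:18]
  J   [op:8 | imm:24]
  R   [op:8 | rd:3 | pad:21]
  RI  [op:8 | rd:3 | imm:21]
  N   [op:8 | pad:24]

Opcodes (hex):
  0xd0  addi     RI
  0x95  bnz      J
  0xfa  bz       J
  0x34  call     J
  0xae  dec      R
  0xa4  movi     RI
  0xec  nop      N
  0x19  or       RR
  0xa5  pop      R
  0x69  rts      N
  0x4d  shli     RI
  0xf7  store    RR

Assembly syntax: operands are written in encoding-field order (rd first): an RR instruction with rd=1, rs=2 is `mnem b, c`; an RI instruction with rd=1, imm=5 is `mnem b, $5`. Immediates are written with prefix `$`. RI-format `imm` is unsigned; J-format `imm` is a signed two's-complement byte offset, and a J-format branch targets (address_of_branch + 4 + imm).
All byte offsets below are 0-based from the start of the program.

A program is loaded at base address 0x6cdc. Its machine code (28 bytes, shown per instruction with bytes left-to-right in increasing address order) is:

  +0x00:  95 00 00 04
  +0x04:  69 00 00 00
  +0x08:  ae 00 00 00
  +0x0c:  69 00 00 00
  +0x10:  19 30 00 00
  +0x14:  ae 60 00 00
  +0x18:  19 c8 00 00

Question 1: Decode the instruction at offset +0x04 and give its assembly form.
rts

+0x04: 69 00 00 00 ⇒ word 0x69000000 (big)
  op=0x69000000>>24=0x69 ⇒ rts (N)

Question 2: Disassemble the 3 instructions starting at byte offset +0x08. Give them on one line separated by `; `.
off 0x08: read ae 00 00 00 as big → 0xae000000
  opcode bits[31:24]=0xae: dec/R
  [23:21] rd=0 = a
off 0x0c: read 69 00 00 00 as big → 0x69000000
  opcode bits[31:24]=0x69: rts/N
off 0x10: read 19 30 00 00 as big → 0x19300000
  opcode bits[31:24]=0x19: or/RR
  [23:21] rd=1 = b
  [20:18] rs=4 = e

dec a; rts; or b, e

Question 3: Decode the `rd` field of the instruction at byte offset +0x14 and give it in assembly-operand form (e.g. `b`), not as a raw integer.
off 0x14: read ae 60 00 00 as big → 0xae600000
  opcode bits[31:24]=0xae: dec/R
  rd@[23:21]=0x3 ⇒ d

d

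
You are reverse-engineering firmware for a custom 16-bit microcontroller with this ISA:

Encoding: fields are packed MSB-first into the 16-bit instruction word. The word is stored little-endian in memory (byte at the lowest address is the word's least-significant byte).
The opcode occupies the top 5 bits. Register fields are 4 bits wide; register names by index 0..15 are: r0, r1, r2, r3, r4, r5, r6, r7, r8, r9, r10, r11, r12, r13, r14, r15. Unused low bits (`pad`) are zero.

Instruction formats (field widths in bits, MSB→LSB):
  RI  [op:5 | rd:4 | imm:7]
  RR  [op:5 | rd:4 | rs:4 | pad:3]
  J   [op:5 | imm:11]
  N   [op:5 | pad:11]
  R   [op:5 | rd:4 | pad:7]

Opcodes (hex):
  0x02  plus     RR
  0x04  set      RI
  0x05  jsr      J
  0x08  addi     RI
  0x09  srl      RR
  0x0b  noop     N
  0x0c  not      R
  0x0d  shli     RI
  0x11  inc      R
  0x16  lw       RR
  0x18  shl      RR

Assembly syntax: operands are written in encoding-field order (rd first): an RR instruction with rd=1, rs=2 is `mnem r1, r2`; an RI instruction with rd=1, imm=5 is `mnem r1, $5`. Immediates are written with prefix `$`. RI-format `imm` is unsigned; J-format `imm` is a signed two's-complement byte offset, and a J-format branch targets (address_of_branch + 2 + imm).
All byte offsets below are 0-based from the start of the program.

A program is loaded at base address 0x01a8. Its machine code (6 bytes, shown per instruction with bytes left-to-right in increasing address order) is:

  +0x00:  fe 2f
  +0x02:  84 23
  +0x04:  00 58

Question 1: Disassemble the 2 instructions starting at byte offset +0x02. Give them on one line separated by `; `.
@+02  little-endian(84 23) = 0x2384
  top 5b → 0x4 → set [RI]
  rd: (w>>7)&0xf=0x7 → r7
  imm: (w>>0)&0x7f=0x4 → $4
@+04  little-endian(00 58) = 0x5800
  top 5b → 0xb → noop [N]

set r7, $4; noop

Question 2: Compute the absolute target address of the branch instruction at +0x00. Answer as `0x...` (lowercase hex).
[00] fe 2f → 0x2ffe
  op=0x2ffe>>11=0x5 ⇒ jsr (J)
  imm: (w>>0)&0x7ff=0x7fe (s11→-2) → $-2
  target = base 0x01a8 + off 0x00 + 2 + imm -2 = 0x01a8

0x01a8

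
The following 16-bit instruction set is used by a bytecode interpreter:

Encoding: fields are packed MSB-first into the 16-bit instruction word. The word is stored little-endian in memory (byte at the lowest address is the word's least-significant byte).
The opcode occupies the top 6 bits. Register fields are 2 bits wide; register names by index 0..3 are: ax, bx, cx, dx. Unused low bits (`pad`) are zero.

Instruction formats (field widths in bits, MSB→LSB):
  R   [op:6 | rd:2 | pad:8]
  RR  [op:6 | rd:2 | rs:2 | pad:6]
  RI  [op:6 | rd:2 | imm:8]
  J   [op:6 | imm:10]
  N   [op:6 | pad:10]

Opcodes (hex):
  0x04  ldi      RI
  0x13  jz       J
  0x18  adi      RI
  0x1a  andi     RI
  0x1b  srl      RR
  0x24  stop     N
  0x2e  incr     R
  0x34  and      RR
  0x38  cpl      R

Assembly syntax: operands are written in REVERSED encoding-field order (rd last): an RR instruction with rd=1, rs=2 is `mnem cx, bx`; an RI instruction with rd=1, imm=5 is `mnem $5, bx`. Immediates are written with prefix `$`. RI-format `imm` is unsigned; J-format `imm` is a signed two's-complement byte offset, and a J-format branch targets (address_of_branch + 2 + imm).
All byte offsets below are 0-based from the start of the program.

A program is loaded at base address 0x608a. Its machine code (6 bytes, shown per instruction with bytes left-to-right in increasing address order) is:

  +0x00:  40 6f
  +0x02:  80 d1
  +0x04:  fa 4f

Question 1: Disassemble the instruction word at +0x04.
[04] fa 4f → 0x4ffa
  top 6b → 0x13 → jz [J]
  [9:0] imm=1018 (s10→-6) = $-6

jz $-6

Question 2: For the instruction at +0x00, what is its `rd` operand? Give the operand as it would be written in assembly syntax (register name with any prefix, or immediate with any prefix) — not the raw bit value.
dx

[00] 40 6f → 0x6f40
  top 6b → 0x1b → srl [RR]
  rd@[9:8]=0x3 ⇒ dx
  rs@[7:6]=0x1 ⇒ bx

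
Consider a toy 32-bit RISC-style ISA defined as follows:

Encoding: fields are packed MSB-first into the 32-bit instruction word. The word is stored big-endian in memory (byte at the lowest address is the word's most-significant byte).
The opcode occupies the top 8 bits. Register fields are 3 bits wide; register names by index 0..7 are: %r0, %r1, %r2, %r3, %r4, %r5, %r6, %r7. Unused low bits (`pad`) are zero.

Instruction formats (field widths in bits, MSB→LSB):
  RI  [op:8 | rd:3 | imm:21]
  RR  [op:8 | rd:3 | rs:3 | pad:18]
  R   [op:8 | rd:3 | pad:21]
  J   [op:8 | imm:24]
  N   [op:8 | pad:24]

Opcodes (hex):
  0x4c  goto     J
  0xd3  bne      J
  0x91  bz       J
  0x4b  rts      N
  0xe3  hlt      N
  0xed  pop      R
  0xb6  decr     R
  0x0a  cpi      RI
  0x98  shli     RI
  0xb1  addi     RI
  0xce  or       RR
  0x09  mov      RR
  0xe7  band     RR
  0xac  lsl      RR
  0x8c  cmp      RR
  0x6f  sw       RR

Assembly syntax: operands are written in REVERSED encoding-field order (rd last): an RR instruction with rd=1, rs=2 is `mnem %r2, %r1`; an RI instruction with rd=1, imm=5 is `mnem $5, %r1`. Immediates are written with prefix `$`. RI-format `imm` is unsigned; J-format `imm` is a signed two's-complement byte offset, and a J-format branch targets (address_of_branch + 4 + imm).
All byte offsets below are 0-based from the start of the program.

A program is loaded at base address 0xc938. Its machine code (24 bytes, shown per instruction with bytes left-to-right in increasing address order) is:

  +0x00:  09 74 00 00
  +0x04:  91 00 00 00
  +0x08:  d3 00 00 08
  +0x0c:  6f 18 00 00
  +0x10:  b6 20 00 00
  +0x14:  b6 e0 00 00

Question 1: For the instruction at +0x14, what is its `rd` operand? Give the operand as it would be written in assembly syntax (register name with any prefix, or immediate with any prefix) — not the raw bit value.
@+14  big-endian(b6 e0 00 00) = 0xb6e00000
  op=0xb6e00000>>24=0xb6 ⇒ decr (R)
  rd@[23:21]=0x7 ⇒ %r7

%r7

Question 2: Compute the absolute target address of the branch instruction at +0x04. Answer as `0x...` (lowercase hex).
off 0x04: read 91 00 00 00 as big → 0x91000000
  opcode bits[31:24]=0x91: bz/J
  imm: (w>>0)&0xffffff=0x0 → $0
  target = base 0xc938 + off 0x04 + 4 + imm 0 = 0xc940

0xc940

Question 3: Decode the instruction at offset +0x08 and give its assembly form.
bne $8

@+08  big-endian(d3 00 00 08) = 0xd3000008
  opcode bits[31:24]=0xd3: bne/J
  [23:0] imm=8 = $8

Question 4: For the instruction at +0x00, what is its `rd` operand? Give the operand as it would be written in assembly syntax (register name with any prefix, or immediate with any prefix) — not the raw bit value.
[00] 09 74 00 00 → 0x09740000
  op=0x09740000>>24=0x9 ⇒ mov (RR)
  [23:21] rd=3 = %r3
  [20:18] rs=5 = %r5

%r3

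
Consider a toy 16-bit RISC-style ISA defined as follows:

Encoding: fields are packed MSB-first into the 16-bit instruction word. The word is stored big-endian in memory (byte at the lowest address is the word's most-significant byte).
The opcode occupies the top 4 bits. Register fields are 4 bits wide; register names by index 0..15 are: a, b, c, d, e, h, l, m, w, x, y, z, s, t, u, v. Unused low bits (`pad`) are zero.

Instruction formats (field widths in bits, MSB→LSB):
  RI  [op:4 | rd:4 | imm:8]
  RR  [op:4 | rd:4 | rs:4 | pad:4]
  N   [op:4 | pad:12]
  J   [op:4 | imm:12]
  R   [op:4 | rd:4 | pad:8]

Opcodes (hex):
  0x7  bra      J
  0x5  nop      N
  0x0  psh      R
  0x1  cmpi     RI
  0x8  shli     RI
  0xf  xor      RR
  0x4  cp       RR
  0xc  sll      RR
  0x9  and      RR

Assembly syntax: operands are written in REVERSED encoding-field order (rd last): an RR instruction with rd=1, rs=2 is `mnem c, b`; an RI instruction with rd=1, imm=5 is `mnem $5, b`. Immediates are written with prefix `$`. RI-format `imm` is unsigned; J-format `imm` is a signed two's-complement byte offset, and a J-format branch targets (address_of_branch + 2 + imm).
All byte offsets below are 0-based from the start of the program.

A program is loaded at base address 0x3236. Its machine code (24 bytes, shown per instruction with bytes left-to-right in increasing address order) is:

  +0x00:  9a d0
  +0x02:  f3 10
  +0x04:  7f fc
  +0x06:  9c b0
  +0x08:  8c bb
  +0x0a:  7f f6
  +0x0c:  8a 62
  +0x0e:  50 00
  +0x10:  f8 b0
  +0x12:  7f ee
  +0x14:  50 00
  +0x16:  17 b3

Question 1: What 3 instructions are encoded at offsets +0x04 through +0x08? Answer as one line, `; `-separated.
[04] 7f fc → 0x7ffc
  opcode bits[15:12]=0x7: bra/J
  imm: (w>>0)&0xfff=0xffc (s12→-4) → $-4
[06] 9c b0 → 0x9cb0
  opcode bits[15:12]=0x9: and/RR
  rd: (w>>8)&0xf=0xc → s
  rs: (w>>4)&0xf=0xb → z
[08] 8c bb → 0x8cbb
  opcode bits[15:12]=0x8: shli/RI
  rd: (w>>8)&0xf=0xc → s
  imm: (w>>0)&0xff=0xbb → $187

bra $-4; and z, s; shli $187, s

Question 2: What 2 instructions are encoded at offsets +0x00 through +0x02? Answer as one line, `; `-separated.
@+00  big-endian(9a d0) = 0x9ad0
  opcode bits[15:12]=0x9: and/RR
  [11:8] rd=10 = y
  [7:4] rs=13 = t
@+02  big-endian(f3 10) = 0xf310
  opcode bits[15:12]=0xf: xor/RR
  [11:8] rd=3 = d
  [7:4] rs=1 = b

and t, y; xor b, d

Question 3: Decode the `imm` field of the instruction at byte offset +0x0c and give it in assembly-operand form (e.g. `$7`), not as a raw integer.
$98

@+0c  big-endian(8a 62) = 0x8a62
  op=0x8a62>>12=0x8 ⇒ shli (RI)
  rd@[11:8]=0xa ⇒ y
  imm@[7:0]=0x62 ⇒ $98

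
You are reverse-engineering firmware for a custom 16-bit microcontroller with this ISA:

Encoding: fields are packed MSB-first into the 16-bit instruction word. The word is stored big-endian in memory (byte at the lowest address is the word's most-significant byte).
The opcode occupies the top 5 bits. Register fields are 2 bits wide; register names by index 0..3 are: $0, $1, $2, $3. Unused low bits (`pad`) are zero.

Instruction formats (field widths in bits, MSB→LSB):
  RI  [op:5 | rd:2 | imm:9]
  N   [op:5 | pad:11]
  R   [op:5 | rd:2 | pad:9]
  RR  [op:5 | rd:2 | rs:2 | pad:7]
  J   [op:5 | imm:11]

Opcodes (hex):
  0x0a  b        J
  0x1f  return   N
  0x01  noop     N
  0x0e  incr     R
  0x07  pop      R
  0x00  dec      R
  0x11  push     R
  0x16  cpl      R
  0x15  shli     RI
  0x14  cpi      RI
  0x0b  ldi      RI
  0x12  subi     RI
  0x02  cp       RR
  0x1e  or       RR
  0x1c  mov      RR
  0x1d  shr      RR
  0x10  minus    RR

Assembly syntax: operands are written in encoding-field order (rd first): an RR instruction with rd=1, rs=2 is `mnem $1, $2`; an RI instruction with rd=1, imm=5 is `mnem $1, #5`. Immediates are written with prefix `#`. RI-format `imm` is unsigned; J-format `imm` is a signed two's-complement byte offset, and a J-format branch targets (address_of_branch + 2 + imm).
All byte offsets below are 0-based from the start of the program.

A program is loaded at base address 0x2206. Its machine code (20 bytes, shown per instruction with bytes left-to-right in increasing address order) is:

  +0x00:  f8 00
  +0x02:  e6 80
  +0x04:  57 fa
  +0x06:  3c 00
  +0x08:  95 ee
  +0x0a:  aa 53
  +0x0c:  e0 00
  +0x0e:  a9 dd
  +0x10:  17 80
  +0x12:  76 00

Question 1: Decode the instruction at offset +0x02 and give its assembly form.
mov $3, $1

off 0x02: read e6 80 as big → 0xe680
  op=0xe680>>11=0x1c ⇒ mov (RR)
  rd@[10:9]=0x3 ⇒ $3
  rs@[8:7]=0x1 ⇒ $1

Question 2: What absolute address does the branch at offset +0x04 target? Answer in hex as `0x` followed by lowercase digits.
[04] 57 fa → 0x57fa
  op=0x57fa>>11=0xa ⇒ b (J)
  [10:0] imm=2042 (s11→-6) = #-6
  target = base 0x2206 + off 0x04 + 2 + imm -6 = 0x2206

0x2206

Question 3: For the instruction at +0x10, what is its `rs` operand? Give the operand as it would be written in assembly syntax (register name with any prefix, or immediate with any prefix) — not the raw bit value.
$3

[10] 17 80 → 0x1780
  op=0x1780>>11=0x2 ⇒ cp (RR)
  [10:9] rd=3 = $3
  [8:7] rs=3 = $3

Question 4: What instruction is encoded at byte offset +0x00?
[00] f8 00 → 0xf800
  op=0xf800>>11=0x1f ⇒ return (N)

return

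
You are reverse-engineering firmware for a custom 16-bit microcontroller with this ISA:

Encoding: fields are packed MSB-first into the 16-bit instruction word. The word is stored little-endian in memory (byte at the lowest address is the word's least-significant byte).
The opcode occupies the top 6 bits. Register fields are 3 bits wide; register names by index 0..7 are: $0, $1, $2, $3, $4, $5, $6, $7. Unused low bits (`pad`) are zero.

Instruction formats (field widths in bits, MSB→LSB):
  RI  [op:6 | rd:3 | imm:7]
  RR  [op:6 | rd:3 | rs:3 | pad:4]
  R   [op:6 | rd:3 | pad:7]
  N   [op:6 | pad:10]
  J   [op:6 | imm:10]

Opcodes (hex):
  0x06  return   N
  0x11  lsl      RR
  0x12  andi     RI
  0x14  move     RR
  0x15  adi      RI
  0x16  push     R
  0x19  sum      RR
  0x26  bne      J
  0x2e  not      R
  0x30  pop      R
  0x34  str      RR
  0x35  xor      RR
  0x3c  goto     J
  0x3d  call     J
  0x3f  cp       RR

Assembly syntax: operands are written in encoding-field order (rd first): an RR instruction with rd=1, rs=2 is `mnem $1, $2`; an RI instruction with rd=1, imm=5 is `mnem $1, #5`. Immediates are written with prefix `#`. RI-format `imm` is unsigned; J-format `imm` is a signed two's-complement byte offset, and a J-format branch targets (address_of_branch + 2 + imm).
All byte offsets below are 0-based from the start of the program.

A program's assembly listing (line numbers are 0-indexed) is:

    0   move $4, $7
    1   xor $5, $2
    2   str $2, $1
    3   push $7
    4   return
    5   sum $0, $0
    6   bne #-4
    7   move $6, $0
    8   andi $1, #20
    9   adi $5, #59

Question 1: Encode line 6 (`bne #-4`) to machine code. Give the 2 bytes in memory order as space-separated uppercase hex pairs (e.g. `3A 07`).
line 6 (bne): pack op=0x26:6|imm=-4:10 = 0x9bfc; little→ fc 9b

FC 9B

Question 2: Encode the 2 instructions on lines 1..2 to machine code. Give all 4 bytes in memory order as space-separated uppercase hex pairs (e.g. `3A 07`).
L1: xor op=0x35:6|rd=5:3|rs=2:3|pad=0:4 ⇒ 0xd6a0 ⇒ little a0 d6
L2: str op=0x34:6|rd=2:3|rs=1:3|pad=0:4 ⇒ 0xd110 ⇒ little 10 d1

A0 D6 10 D1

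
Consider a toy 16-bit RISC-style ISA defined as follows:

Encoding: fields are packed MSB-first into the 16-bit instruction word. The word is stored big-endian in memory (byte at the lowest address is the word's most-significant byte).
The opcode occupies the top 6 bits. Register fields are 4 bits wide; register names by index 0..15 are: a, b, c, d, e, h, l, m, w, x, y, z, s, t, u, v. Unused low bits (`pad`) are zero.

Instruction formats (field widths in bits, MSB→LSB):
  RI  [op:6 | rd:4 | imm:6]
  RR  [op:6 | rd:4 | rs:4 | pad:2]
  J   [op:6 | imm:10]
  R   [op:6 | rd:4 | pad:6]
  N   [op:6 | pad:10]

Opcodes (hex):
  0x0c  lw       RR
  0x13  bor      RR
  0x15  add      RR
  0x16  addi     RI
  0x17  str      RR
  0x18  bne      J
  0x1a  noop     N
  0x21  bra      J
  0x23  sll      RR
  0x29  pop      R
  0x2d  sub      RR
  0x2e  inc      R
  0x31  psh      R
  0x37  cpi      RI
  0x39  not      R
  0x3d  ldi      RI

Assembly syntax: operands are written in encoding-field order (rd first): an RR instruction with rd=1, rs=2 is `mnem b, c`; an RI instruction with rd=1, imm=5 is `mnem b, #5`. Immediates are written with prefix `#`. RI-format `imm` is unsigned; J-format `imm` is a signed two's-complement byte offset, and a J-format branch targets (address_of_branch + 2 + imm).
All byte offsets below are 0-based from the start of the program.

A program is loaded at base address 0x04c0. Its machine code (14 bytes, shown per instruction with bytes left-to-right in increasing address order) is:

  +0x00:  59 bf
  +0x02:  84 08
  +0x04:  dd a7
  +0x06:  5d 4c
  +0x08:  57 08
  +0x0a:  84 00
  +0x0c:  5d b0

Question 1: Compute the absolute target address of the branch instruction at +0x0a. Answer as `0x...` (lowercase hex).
0x04cc

@+0a  big-endian(84 00) = 0x8400
  op=0x8400>>10=0x21 ⇒ bra (J)
  [9:0] imm=0 = #0
  target = base 0x04c0 + off 0x0a + 2 + imm 0 = 0x04cc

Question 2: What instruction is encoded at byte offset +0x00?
@+00  big-endian(59 bf) = 0x59bf
  opcode bits[15:10]=0x16: addi/RI
  [9:6] rd=6 = l
  [5:0] imm=63 = #63

addi l, #63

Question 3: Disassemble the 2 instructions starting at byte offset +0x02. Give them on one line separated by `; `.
@+02  big-endian(84 08) = 0x8408
  top 6b → 0x21 → bra [J]
  imm: (w>>0)&0x3ff=0x8 → #8
@+04  big-endian(dd a7) = 0xdda7
  top 6b → 0x37 → cpi [RI]
  rd: (w>>6)&0xf=0x6 → l
  imm: (w>>0)&0x3f=0x27 → #39

bra #8; cpi l, #39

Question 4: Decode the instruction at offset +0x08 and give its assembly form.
add s, c

off 0x08: read 57 08 as big → 0x5708
  op=0x5708>>10=0x15 ⇒ add (RR)
  rd: (w>>6)&0xf=0xc → s
  rs: (w>>2)&0xf=0x2 → c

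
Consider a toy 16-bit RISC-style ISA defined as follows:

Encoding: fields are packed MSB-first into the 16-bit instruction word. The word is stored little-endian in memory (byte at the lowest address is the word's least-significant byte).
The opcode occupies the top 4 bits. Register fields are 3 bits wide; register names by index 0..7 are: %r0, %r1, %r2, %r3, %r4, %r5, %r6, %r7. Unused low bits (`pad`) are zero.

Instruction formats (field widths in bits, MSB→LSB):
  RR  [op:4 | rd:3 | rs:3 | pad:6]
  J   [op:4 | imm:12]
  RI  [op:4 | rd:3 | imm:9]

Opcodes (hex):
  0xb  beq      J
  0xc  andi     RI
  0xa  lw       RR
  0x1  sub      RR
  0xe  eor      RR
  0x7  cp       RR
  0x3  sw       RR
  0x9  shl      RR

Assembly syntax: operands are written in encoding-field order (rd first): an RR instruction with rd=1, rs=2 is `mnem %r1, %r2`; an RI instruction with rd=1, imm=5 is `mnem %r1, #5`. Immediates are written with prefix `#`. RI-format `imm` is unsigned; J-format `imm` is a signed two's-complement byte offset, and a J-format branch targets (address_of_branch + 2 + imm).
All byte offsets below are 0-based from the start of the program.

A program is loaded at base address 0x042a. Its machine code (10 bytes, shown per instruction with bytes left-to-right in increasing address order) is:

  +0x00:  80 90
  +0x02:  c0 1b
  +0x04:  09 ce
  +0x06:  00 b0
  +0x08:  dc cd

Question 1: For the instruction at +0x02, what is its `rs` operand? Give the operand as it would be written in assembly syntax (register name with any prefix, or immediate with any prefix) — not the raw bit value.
off 0x02: read c0 1b as little → 0x1bc0
  opcode bits[15:12]=0x1: sub/RR
  rd@[11:9]=0x5 ⇒ %r5
  rs@[8:6]=0x7 ⇒ %r7

%r7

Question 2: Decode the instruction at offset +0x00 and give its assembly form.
shl %r0, %r2

@+00  little-endian(80 90) = 0x9080
  opcode bits[15:12]=0x9: shl/RR
  [11:9] rd=0 = %r0
  [8:6] rs=2 = %r2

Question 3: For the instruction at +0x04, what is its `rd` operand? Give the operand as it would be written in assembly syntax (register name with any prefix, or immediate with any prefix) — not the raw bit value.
+0x04: 09 ce ⇒ word 0xce09 (little)
  top 4b → 0xc → andi [RI]
  rd@[11:9]=0x7 ⇒ %r7
  imm@[8:0]=0x9 ⇒ #9

%r7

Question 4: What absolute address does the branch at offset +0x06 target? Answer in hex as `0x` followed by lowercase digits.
0x0432

off 0x06: read 00 b0 as little → 0xb000
  opcode bits[15:12]=0xb: beq/J
  imm@[11:0]=0x0 ⇒ #0
  target = base 0x042a + off 0x06 + 2 + imm 0 = 0x0432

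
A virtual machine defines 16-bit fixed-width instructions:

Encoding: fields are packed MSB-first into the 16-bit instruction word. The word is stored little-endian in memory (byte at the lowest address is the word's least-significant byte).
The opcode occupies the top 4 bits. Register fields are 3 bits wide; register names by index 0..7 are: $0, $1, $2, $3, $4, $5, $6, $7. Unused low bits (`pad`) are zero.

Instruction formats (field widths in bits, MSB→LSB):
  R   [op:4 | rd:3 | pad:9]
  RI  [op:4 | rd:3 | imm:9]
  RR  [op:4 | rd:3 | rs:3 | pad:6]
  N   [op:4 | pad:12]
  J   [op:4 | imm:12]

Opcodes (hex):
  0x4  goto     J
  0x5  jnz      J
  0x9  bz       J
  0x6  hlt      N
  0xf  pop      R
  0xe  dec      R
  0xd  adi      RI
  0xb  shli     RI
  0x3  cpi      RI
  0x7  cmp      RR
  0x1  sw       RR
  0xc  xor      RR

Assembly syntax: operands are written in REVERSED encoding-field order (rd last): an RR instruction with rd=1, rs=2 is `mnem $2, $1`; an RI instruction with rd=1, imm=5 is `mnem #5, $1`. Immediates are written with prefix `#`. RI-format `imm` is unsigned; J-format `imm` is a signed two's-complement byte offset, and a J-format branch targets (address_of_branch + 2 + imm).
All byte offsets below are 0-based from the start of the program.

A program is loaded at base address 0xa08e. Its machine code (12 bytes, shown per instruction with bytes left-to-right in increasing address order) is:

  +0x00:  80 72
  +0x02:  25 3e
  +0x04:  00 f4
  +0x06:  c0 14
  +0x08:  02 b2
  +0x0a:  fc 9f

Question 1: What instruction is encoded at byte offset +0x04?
pop $2

@+04  little-endian(00 f4) = 0xf400
  top 4b → 0xf → pop [R]
  rd@[11:9]=0x2 ⇒ $2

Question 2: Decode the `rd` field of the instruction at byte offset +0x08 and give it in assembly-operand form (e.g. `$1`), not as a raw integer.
$1

+0x08: 02 b2 ⇒ word 0xb202 (little)
  opcode bits[15:12]=0xb: shli/RI
  rd: (w>>9)&0x7=0x1 → $1
  imm: (w>>0)&0x1ff=0x2 → #2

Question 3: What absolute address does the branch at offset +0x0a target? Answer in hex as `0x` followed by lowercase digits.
off 0x0a: read fc 9f as little → 0x9ffc
  op=0x9ffc>>12=0x9 ⇒ bz (J)
  [11:0] imm=4092 (s12→-4) = #-4
  target = base 0xa08e + off 0x0a + 2 + imm -4 = 0xa096

0xa096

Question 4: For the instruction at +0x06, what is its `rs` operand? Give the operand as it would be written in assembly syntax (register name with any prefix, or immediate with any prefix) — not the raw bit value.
$3

@+06  little-endian(c0 14) = 0x14c0
  op=0x14c0>>12=0x1 ⇒ sw (RR)
  rd: (w>>9)&0x7=0x2 → $2
  rs: (w>>6)&0x7=0x3 → $3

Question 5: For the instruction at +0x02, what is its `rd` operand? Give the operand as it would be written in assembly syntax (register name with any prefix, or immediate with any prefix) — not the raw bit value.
$7

+0x02: 25 3e ⇒ word 0x3e25 (little)
  op=0x3e25>>12=0x3 ⇒ cpi (RI)
  rd@[11:9]=0x7 ⇒ $7
  imm@[8:0]=0x25 ⇒ #37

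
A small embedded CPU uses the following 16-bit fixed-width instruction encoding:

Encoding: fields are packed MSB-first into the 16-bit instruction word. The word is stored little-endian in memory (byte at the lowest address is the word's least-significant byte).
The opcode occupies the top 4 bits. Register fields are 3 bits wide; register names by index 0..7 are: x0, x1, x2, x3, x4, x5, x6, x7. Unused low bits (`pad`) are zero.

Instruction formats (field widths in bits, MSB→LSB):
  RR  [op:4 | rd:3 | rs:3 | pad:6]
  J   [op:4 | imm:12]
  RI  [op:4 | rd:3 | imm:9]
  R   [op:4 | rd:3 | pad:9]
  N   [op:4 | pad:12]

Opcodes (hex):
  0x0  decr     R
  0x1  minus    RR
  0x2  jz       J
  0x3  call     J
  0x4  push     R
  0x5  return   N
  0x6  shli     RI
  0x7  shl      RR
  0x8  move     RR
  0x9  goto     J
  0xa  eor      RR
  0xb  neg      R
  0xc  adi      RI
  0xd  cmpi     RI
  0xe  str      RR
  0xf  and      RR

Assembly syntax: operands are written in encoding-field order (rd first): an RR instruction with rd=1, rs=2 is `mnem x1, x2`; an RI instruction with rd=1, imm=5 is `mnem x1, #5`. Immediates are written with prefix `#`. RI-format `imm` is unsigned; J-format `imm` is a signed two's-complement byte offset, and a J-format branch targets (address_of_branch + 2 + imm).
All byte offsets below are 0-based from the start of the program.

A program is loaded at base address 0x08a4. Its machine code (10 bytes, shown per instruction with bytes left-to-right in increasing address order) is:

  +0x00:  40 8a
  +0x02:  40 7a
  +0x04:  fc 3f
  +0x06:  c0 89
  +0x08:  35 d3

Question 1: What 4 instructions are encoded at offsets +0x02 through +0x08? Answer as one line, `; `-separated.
off 0x02: read 40 7a as little → 0x7a40
  op=0x7a40>>12=0x7 ⇒ shl (RR)
  rd: (w>>9)&0x7=0x5 → x5
  rs: (w>>6)&0x7=0x1 → x1
off 0x04: read fc 3f as little → 0x3ffc
  op=0x3ffc>>12=0x3 ⇒ call (J)
  imm: (w>>0)&0xfff=0xffc (s12→-4) → #-4
off 0x06: read c0 89 as little → 0x89c0
  op=0x89c0>>12=0x8 ⇒ move (RR)
  rd: (w>>9)&0x7=0x4 → x4
  rs: (w>>6)&0x7=0x7 → x7
off 0x08: read 35 d3 as little → 0xd335
  op=0xd335>>12=0xd ⇒ cmpi (RI)
  rd: (w>>9)&0x7=0x1 → x1
  imm: (w>>0)&0x1ff=0x135 → #309

shl x5, x1; call #-4; move x4, x7; cmpi x1, #309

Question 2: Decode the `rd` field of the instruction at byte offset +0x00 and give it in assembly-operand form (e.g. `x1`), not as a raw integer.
[00] 40 8a → 0x8a40
  opcode bits[15:12]=0x8: move/RR
  rd@[11:9]=0x5 ⇒ x5
  rs@[8:6]=0x1 ⇒ x1

x5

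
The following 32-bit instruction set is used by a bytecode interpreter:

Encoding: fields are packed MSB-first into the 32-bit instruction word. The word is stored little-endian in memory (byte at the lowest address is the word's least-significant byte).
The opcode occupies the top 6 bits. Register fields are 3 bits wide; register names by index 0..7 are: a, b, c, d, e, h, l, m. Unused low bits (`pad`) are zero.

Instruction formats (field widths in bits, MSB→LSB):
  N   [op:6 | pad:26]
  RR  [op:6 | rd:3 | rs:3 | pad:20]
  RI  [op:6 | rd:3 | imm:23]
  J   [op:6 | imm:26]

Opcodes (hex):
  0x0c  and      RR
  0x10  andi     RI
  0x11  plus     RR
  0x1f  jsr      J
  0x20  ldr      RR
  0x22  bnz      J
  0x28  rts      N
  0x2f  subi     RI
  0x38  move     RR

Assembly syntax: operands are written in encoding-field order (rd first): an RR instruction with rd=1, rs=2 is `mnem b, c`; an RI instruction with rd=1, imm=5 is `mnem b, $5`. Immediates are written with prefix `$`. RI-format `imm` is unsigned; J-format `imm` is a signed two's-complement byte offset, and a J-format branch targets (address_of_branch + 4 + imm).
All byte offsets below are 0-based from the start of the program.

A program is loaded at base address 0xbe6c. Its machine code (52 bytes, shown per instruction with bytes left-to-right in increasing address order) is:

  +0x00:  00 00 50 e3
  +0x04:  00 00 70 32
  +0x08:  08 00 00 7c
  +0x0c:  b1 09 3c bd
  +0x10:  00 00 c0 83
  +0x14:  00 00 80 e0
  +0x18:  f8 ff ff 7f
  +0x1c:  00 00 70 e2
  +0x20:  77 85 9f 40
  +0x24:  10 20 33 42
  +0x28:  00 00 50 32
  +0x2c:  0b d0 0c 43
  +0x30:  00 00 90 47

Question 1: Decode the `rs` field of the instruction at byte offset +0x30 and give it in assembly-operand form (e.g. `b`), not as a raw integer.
b

@+30  little-endian(00 00 90 47) = 0x47900000
  top 6b → 0x11 → plus [RR]
  rd@[25:23]=0x7 ⇒ m
  rs@[22:20]=0x1 ⇒ b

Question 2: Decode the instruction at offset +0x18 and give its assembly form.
jsr $-8

[18] f8 ff ff 7f → 0x7ffffff8
  top 6b → 0x1f → jsr [J]
  [25:0] imm=67108856 (s26→-8) = $-8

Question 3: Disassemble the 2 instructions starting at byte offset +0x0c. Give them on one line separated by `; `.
+0x0c: b1 09 3c bd ⇒ word 0xbd3c09b1 (little)
  top 6b → 0x2f → subi [RI]
  rd@[25:23]=0x2 ⇒ c
  imm@[22:0]=0x3c09b1 ⇒ $3934641
+0x10: 00 00 c0 83 ⇒ word 0x83c00000 (little)
  top 6b → 0x20 → ldr [RR]
  rd@[25:23]=0x7 ⇒ m
  rs@[22:20]=0x4 ⇒ e

subi c, $3934641; ldr m, e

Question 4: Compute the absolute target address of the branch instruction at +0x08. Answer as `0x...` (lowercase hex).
0xbe80

@+08  little-endian(08 00 00 7c) = 0x7c000008
  op=0x7c000008>>26=0x1f ⇒ jsr (J)
  imm: (w>>0)&0x3ffffff=0x8 → $8
  target = base 0xbe6c + off 0x08 + 4 + imm 8 = 0xbe80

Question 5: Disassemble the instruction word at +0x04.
and e, m

@+04  little-endian(00 00 70 32) = 0x32700000
  opcode bits[31:26]=0xc: and/RR
  rd@[25:23]=0x4 ⇒ e
  rs@[22:20]=0x7 ⇒ m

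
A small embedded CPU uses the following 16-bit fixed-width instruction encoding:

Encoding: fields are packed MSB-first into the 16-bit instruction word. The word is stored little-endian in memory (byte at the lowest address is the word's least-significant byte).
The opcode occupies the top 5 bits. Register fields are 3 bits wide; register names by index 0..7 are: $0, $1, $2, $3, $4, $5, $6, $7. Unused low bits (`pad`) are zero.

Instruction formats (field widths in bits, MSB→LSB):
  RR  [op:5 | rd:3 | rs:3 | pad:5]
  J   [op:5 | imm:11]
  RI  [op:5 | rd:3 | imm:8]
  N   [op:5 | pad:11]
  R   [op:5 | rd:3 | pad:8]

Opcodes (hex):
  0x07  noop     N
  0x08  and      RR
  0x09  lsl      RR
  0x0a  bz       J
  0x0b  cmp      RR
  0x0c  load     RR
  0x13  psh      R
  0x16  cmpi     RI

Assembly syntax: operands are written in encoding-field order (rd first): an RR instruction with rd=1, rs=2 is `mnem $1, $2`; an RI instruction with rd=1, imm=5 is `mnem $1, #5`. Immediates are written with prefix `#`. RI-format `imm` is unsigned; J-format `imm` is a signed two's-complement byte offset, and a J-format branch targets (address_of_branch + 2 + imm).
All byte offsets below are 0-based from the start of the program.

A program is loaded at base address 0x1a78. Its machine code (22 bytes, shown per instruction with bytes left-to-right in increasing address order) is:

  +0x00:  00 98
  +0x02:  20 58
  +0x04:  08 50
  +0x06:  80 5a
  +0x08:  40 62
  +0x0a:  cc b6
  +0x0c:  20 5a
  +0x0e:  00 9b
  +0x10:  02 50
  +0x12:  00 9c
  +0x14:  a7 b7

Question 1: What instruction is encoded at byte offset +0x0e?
[0e] 00 9b → 0x9b00
  top 5b → 0x13 → psh [R]
  rd@[10:8]=0x3 ⇒ $3

psh $3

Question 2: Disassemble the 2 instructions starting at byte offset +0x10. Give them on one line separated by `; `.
bz #2; psh $4

off 0x10: read 02 50 as little → 0x5002
  opcode bits[15:11]=0xa: bz/J
  [10:0] imm=2 = #2
off 0x12: read 00 9c as little → 0x9c00
  opcode bits[15:11]=0x13: psh/R
  [10:8] rd=4 = $4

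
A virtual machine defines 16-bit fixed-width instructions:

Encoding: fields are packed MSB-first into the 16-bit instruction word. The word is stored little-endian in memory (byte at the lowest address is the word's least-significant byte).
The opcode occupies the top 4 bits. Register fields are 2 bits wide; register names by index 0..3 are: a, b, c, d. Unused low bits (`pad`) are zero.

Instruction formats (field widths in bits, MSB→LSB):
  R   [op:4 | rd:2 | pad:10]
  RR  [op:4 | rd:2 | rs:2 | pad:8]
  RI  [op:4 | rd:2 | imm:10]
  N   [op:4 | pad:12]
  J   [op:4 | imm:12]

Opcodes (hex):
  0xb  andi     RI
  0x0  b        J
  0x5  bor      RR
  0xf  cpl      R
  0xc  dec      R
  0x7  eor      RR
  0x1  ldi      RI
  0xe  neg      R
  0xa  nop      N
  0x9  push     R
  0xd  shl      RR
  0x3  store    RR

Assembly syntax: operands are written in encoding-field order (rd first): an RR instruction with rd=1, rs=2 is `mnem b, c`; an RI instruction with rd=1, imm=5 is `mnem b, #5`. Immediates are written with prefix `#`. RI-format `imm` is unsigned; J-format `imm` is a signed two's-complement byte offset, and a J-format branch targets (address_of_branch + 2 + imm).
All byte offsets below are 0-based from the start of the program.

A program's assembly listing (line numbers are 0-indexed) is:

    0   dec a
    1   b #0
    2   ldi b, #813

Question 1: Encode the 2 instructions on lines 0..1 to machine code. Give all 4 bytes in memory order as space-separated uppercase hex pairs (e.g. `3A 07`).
L0: dec op=0xc:4|rd=0:2|pad=0:10 ⇒ 0xc000 ⇒ little 00 c0
L1: b op=0x0:4|imm=0:12 ⇒ 0x0000 ⇒ little 00 00

00 C0 00 00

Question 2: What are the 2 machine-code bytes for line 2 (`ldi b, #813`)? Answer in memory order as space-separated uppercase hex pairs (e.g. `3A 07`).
2. ldi fields op=0x1:4|rd=1:2|imm=813:10 → word 172dh → 2d 17

2D 17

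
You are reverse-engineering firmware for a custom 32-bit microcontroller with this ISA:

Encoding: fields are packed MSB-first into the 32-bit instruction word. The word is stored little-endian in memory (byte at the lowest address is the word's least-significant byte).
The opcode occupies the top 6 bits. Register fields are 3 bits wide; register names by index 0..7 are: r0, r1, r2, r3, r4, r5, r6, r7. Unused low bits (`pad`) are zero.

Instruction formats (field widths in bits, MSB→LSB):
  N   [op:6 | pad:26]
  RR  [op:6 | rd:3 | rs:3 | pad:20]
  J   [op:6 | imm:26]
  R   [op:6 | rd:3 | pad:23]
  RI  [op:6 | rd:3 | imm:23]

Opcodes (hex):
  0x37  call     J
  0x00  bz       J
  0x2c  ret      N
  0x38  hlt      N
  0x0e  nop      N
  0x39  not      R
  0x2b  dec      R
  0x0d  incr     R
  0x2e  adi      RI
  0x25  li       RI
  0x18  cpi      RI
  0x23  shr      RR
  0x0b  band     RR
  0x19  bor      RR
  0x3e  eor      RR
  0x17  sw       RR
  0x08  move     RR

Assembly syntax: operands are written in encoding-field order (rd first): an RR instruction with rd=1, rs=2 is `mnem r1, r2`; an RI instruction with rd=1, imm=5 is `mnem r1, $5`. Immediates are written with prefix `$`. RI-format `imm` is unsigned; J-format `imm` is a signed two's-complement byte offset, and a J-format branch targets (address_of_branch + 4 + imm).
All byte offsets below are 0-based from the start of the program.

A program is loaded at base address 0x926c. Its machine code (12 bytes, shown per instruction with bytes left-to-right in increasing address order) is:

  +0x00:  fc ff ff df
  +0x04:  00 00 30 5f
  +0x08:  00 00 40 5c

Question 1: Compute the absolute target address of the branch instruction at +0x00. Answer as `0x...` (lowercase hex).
0x926c

+0x00: fc ff ff df ⇒ word 0xdffffffc (little)
  opcode bits[31:26]=0x37: call/J
  [25:0] imm=67108860 (s26→-4) = $-4
  target = base 0x926c + off 0x00 + 4 + imm -4 = 0x926c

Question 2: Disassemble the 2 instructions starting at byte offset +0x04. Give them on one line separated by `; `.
[04] 00 00 30 5f → 0x5f300000
  op=0x5f300000>>26=0x17 ⇒ sw (RR)
  rd@[25:23]=0x6 ⇒ r6
  rs@[22:20]=0x3 ⇒ r3
[08] 00 00 40 5c → 0x5c400000
  op=0x5c400000>>26=0x17 ⇒ sw (RR)
  rd@[25:23]=0x0 ⇒ r0
  rs@[22:20]=0x4 ⇒ r4

sw r6, r3; sw r0, r4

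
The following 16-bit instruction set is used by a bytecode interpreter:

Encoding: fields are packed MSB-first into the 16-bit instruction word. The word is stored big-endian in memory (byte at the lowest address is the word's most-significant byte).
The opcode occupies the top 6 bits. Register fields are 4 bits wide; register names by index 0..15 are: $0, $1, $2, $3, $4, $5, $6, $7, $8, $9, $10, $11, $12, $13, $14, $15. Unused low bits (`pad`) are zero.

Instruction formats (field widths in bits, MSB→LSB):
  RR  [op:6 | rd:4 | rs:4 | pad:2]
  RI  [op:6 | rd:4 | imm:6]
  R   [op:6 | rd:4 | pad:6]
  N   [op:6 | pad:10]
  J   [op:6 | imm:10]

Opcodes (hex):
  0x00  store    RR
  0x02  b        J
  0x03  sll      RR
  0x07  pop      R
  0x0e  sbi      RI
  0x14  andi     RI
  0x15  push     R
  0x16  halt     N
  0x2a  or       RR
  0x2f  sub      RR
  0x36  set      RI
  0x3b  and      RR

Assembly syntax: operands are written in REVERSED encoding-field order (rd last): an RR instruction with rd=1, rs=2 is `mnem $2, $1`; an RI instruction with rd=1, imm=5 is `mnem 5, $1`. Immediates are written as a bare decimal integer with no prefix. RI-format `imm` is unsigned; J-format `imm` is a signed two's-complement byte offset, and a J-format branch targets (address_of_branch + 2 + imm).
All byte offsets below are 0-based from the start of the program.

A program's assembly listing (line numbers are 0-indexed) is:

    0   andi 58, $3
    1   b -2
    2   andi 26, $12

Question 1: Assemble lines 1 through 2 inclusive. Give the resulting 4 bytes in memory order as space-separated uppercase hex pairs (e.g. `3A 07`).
0B FE 53 1A

L1: b op=0x2:6|imm=-2:10 ⇒ 0x0bfe ⇒ big 0b fe
L2: andi op=0x14:6|rd=12:4|imm=26:6 ⇒ 0x531a ⇒ big 53 1a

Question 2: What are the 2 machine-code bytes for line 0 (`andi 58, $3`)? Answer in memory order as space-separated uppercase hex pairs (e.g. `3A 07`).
line 0 (andi): pack op=0x14:6|rd=3:4|imm=58:6 = 0x50fa; big→ 50 fa

50 FA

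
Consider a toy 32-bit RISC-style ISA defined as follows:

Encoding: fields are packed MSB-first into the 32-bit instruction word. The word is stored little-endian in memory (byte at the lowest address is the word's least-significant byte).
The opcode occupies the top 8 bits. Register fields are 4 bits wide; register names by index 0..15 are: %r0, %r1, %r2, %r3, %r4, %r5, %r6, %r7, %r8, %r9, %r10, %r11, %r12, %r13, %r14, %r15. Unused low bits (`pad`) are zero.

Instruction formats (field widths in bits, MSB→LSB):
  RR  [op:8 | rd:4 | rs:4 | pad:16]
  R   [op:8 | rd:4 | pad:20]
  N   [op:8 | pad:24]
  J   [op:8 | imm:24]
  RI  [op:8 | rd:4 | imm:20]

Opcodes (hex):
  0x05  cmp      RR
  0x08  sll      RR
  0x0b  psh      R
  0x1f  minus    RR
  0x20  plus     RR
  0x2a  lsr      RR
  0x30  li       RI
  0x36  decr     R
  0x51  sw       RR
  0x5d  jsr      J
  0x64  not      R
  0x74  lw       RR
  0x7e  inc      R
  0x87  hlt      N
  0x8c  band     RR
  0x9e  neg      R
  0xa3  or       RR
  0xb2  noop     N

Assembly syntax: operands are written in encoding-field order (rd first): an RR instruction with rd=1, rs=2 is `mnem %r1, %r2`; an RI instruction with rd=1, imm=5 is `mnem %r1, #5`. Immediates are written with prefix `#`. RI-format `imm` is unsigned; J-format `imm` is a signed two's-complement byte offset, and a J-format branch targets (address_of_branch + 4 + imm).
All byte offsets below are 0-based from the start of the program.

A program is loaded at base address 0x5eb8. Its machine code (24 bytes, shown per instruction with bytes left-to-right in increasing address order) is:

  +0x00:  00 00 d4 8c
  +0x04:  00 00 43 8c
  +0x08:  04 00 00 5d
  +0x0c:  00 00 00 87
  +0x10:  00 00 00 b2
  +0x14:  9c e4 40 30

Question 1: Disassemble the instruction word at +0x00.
band %r13, %r4

off 0x00: read 00 00 d4 8c as little → 0x8cd40000
  top 8b → 0x8c → band [RR]
  [23:20] rd=13 = %r13
  [19:16] rs=4 = %r4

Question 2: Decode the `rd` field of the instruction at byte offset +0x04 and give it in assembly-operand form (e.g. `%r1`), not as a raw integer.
%r4

off 0x04: read 00 00 43 8c as little → 0x8c430000
  top 8b → 0x8c → band [RR]
  [23:20] rd=4 = %r4
  [19:16] rs=3 = %r3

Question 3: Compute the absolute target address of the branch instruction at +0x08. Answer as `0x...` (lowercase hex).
[08] 04 00 00 5d → 0x5d000004
  opcode bits[31:24]=0x5d: jsr/J
  imm: (w>>0)&0xffffff=0x4 → #4
  target = base 0x5eb8 + off 0x08 + 4 + imm 4 = 0x5ec8

0x5ec8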